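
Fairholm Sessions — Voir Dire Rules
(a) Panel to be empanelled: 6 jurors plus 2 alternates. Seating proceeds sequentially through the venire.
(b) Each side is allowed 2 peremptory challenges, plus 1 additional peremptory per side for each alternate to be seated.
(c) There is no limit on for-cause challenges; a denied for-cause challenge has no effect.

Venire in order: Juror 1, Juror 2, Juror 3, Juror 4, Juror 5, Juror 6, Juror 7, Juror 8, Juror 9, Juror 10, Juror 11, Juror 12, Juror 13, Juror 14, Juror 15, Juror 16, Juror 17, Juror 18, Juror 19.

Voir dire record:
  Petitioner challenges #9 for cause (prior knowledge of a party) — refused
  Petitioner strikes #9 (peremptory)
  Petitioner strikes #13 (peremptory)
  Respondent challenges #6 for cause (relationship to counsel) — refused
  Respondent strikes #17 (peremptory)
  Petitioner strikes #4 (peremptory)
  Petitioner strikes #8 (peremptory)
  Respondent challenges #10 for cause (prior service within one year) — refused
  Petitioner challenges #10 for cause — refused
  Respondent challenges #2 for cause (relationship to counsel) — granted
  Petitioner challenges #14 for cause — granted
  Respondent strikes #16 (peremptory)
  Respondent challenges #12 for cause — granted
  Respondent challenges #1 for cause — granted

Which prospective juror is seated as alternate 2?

Removed: #1, #2, #4, #8, #9, #12, #13, #14, #16, #17. (#6, #10 stay — for-cause denied.)
Seating in order: seats 1–6 → #3, #5, #6, #7, #10, #11; alternates → #15, #18.
So alternate 2 is #18.

18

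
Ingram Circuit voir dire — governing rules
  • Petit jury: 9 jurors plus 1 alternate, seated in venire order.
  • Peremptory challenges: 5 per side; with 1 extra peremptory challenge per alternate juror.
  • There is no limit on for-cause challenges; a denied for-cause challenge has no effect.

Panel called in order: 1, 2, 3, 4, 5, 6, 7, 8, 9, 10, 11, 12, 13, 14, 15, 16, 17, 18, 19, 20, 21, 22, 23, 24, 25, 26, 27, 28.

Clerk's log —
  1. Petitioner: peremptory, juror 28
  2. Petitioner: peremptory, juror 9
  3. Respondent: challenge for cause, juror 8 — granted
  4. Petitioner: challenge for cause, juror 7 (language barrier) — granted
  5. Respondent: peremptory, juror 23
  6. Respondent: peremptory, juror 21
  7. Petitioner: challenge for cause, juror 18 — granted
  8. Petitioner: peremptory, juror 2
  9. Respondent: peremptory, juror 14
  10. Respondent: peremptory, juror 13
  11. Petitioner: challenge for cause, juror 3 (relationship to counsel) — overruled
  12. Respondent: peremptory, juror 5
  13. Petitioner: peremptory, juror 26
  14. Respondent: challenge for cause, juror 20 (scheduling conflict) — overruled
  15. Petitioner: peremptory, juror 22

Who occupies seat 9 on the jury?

16

Removed: #2, #5, #7, #8, #9, #13, #14, #18, #21, #22, #23, #26, #28. (#3, #20 stay — for-cause denied.)
Seating in order: seats 1–9 → #1, #3, #4, #6, #10, #11, #12, #15, #16; alternates → #17.
So seat 9 is #16.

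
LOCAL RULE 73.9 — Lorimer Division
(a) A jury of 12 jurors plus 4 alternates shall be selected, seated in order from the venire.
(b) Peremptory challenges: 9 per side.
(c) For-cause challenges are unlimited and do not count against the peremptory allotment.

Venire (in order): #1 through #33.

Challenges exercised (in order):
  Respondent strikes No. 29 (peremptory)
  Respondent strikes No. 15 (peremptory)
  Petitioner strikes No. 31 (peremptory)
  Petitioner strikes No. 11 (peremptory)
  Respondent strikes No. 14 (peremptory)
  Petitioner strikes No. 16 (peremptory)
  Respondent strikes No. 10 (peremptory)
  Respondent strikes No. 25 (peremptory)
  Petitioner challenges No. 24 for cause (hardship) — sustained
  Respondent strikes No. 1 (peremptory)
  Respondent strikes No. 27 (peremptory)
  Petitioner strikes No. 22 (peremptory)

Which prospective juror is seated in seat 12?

18

Removed: #1, #10, #11, #14, #15, #16, #22, #24, #25, #27, #29, #31.
Seating in order: seats 1–12 → #2, #3, #4, #5, #6, #7, #8, #9, #12, #13, #17, #18; alternates → #19, #20, #21, #23.
So seat 12 is #18.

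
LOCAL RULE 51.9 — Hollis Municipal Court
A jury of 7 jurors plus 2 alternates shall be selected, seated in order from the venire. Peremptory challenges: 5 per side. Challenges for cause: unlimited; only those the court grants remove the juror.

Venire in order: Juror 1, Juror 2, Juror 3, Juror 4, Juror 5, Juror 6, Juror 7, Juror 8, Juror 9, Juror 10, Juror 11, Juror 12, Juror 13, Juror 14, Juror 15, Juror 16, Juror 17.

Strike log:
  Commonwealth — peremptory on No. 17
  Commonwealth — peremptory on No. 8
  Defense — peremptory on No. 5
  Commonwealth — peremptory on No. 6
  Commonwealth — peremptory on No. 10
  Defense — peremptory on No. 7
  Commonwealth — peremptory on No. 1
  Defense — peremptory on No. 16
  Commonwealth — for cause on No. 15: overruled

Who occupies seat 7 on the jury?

Removed: #1, #5, #6, #7, #8, #10, #16, #17. (#15 stays — for-cause denied.)
Seating in order: seats 1–7 → #2, #3, #4, #9, #11, #12, #13; alternates → #14, #15.
So seat 7 is #13.

13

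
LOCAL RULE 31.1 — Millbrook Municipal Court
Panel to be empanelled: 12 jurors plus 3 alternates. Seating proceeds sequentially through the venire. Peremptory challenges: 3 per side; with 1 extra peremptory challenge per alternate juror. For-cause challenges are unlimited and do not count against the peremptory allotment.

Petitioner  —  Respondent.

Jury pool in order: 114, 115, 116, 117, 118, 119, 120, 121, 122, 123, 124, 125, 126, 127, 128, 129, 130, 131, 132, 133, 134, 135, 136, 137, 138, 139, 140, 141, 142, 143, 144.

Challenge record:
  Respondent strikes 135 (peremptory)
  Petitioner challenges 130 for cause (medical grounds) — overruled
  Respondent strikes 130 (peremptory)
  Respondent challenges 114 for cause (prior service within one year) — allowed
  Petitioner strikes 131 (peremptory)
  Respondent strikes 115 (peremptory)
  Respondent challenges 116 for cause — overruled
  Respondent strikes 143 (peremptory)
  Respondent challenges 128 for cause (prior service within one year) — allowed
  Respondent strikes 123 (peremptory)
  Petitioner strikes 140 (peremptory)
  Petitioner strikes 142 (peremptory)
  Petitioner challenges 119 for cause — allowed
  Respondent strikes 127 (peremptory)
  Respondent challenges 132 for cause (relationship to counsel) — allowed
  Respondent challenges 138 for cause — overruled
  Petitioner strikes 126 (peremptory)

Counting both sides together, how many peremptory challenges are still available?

Petitioner allotment: 3 base + 1 × 3 alternates = 6. Respondent allotment: 3 base + 1 × 3 alternates = 6.
Petitioner peremptories used: #131, #140, #142, #126 — 4 (for-cause on #130, #119 don't count).
Respondent peremptories used: #135, #130, #115, #143, #123, #127 — 6 (for-cause on #114, #116, #128, #132, #138 don't count).
Remaining: (6 − 4) + (6 − 6) = 2.

2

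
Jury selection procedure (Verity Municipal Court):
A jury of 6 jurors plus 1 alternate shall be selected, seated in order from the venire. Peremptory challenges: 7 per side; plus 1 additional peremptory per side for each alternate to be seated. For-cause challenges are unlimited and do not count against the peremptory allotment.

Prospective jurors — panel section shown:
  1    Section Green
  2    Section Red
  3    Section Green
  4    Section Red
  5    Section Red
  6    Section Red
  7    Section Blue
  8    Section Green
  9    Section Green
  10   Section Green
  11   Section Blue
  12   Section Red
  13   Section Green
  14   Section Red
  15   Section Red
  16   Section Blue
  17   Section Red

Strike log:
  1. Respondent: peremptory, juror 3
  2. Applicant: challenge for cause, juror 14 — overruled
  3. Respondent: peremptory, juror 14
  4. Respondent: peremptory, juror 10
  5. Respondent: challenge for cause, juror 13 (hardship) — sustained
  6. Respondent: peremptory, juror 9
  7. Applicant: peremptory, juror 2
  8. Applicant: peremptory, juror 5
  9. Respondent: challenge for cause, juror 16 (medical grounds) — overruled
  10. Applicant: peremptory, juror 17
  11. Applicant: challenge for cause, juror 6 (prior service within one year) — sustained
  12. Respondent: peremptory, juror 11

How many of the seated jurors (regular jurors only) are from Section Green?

2

Removed: #2, #3, #5, #6, #9, #10, #11, #13, #14, #17.
Seated jurors 1–6: #1, #4, #7, #8, #12, #15 (alternates #16 not counted).
Of those, in Section Green: #1, #8 → 2.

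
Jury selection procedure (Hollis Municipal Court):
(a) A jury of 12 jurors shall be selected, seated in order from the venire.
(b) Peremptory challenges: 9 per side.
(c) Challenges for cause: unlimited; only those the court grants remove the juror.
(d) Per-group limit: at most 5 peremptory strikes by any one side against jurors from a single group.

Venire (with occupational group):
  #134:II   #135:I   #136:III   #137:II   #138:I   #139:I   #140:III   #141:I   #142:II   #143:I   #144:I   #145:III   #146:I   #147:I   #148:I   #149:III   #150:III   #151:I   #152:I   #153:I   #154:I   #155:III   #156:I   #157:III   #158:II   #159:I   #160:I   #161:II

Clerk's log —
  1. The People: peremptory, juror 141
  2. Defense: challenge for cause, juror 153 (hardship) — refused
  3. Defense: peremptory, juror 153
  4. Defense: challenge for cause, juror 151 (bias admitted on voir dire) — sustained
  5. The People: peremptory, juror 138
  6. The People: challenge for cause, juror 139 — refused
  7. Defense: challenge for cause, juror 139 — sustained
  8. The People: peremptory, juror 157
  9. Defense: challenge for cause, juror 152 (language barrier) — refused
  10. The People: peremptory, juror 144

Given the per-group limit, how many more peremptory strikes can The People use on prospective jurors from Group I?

The People peremptories so far: #141, #138, #157, #144 — 4 of 9 used, 5 left overall.
Against Group I: #141, #138, #144 — 3 used; per-group cap 5 leaves 2.
Binding limit: min(5, 2) = 2.

2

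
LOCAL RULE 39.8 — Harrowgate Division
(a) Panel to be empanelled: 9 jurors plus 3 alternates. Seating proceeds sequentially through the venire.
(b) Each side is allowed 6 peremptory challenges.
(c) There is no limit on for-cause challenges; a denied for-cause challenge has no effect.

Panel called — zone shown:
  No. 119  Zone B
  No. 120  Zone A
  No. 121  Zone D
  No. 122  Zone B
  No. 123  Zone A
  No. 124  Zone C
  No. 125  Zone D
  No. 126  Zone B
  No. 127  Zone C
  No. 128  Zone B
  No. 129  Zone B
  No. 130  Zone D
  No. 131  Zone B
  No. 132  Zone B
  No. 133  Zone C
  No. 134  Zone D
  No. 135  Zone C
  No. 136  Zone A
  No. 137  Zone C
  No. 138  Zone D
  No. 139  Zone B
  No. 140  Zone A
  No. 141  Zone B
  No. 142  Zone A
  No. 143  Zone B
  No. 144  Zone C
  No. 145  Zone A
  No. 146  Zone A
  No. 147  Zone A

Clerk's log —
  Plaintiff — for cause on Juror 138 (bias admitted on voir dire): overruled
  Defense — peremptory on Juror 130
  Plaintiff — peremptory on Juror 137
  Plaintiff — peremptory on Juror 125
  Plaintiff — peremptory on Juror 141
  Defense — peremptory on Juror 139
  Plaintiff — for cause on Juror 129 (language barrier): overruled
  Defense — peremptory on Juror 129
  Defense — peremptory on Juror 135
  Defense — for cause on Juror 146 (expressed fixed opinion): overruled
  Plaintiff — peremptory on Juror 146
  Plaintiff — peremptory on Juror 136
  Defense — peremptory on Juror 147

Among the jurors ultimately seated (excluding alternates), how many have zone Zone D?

Removed: #125, #129, #130, #135, #136, #137, #139, #141, #146, #147.
Seated jurors 1–9: #119, #120, #121, #122, #123, #124, #126, #127, #128 (alternates #131, #132, #133 not counted).
Of those, in Zone D: #121 → 1.

1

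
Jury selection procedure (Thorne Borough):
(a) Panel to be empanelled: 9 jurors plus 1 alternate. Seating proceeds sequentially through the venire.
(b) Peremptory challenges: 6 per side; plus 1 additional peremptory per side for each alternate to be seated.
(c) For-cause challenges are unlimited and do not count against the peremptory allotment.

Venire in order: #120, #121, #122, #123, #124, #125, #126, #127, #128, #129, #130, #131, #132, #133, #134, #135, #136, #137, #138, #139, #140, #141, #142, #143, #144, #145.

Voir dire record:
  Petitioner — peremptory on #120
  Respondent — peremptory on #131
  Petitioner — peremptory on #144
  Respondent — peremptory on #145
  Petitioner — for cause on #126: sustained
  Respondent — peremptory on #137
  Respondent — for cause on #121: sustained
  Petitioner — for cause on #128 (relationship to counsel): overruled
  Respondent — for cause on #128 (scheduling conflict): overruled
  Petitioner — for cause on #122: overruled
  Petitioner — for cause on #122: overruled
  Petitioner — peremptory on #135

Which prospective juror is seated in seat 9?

Removed: #120, #121, #126, #131, #135, #137, #144, #145. (#122, #128 stay — for-cause denied.)
Seating in order: seats 1–9 → #122, #123, #124, #125, #127, #128, #129, #130, #132; alternates → #133.
So seat 9 is #132.

132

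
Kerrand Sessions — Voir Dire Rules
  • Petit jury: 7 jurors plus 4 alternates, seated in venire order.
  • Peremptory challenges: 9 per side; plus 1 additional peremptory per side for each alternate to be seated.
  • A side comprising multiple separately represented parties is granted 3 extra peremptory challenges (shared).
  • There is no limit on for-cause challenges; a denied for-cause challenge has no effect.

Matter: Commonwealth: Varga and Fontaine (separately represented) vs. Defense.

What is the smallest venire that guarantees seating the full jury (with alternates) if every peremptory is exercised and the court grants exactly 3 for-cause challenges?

43

Seats to fill: 7 + 4 alternates = 11.
Peremptories — Commonwealth: 9 + 1×4 + 3 = 16; Defense: 9 + 1×4 = 13; total 29.
For-cause removals: 3.
Minimum venire: 11 + 29 + 3 = 43.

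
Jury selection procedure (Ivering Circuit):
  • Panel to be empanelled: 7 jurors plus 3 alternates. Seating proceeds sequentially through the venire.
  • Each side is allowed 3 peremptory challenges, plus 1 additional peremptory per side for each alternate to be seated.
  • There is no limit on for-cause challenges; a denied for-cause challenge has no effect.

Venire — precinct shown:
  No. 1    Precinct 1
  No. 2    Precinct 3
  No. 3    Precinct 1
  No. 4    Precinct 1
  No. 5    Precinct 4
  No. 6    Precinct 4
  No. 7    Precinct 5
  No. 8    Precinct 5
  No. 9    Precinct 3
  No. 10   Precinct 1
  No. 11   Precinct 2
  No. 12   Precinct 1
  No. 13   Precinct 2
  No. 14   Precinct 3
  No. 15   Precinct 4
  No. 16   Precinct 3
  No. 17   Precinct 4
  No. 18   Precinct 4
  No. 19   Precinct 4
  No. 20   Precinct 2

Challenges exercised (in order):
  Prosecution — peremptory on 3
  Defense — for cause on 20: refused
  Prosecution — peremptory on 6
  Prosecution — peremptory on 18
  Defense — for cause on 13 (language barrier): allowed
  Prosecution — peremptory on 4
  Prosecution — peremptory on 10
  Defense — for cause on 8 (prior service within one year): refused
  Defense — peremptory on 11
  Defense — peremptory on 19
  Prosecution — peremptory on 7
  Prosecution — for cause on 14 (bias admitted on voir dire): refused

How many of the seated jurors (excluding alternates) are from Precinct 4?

Removed: #3, #4, #6, #7, #10, #11, #13, #18, #19.
Seated jurors 1–7: #1, #2, #5, #8, #9, #12, #14 (alternates #15, #16, #17 not counted).
Of those, in Precinct 4: #5 → 1.

1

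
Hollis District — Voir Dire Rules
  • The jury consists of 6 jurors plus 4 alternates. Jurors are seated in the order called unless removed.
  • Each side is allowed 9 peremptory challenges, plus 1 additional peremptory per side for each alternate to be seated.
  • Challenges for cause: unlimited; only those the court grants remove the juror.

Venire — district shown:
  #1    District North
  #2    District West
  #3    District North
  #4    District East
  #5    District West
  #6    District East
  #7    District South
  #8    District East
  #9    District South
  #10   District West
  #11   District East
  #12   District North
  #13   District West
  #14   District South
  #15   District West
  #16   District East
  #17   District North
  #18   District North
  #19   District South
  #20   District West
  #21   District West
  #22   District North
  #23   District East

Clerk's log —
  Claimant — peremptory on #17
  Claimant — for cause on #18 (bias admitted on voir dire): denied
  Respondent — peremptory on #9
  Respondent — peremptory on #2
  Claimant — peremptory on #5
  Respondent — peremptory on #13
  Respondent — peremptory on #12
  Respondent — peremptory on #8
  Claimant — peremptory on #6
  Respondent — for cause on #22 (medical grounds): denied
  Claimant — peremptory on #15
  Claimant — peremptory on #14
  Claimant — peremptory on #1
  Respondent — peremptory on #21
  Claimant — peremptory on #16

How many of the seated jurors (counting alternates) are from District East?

Removed: #1, #2, #5, #6, #8, #9, #12, #13, #14, #15, #16, #17, #21.
Seated (10 incl. alternates): #3, #4, #7, #10, #11, #18, #19, #20, #22, #23.
Of those, in District East: #4, #11, #23 → 3.

3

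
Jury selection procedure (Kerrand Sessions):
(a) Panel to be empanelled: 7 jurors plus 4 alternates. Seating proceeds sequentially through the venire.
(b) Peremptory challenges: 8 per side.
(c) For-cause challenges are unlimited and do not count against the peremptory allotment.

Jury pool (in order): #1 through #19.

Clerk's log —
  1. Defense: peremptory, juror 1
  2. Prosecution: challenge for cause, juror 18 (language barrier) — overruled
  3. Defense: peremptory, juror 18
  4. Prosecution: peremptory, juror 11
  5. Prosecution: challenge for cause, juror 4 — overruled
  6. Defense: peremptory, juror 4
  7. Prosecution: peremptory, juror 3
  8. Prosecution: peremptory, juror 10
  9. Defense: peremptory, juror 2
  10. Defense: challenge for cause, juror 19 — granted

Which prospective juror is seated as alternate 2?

Removed: #1, #2, #3, #4, #10, #11, #18, #19.
Filling seats in venire order through position 9: #5, #6, #7, #8, #9, #12, #13, #14, #15.
So alternate 2 is #15.

15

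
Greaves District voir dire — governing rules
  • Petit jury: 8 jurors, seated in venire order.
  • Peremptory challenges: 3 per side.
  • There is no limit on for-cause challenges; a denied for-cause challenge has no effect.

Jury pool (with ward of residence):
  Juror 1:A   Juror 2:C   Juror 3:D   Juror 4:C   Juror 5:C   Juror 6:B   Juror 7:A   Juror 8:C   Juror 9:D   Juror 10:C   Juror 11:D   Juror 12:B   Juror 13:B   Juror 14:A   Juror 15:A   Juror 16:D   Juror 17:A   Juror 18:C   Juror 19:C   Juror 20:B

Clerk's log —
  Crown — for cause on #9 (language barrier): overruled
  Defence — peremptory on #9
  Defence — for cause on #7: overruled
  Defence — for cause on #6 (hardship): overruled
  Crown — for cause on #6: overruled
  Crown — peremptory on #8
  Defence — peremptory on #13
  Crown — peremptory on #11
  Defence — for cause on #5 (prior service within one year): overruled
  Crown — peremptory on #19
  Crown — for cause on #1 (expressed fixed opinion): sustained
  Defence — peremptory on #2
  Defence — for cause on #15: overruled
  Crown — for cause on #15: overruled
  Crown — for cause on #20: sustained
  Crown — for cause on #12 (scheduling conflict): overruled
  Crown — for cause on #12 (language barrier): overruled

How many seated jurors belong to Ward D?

1

Removed: #1, #2, #8, #9, #11, #13, #19, #20.
Seated jurors 1–8: #3, #4, #5, #6, #7, #10, #12, #14.
Of those, in Ward D: #3 → 1.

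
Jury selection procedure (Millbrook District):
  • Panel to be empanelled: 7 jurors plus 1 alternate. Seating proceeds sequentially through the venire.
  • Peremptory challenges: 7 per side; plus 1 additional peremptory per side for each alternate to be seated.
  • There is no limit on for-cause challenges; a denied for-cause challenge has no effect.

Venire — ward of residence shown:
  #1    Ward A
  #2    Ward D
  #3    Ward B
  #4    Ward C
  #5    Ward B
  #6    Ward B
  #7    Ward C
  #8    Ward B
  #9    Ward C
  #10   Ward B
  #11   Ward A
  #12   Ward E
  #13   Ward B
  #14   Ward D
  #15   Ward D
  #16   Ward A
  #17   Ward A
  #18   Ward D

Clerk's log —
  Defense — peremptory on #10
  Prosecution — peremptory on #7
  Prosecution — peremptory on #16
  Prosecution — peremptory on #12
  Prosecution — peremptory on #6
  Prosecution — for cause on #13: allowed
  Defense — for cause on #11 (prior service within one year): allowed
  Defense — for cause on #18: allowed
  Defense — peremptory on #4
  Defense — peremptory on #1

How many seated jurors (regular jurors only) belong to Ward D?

3

Removed: #1, #4, #6, #7, #10, #11, #12, #13, #16, #18.
Seated jurors 1–7: #2, #3, #5, #8, #9, #14, #15 (alternates #17 not counted).
Of those, in Ward D: #2, #14, #15 → 3.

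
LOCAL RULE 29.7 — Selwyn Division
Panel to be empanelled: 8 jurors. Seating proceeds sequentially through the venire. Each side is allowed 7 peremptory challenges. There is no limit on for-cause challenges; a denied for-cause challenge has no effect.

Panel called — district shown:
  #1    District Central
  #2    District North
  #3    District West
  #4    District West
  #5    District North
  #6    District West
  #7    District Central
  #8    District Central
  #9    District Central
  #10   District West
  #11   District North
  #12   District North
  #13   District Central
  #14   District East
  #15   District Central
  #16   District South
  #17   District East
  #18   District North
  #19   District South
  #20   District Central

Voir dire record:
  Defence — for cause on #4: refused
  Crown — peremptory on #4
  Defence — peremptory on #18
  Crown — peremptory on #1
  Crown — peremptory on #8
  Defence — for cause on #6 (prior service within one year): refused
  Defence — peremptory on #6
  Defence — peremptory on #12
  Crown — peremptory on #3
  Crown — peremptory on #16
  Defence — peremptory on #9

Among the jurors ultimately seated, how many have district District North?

3

Removed: #1, #3, #4, #6, #8, #9, #12, #16, #18.
Seated jurors 1–8: #2, #5, #7, #10, #11, #13, #14, #15.
Of those, in District North: #2, #5, #11 → 3.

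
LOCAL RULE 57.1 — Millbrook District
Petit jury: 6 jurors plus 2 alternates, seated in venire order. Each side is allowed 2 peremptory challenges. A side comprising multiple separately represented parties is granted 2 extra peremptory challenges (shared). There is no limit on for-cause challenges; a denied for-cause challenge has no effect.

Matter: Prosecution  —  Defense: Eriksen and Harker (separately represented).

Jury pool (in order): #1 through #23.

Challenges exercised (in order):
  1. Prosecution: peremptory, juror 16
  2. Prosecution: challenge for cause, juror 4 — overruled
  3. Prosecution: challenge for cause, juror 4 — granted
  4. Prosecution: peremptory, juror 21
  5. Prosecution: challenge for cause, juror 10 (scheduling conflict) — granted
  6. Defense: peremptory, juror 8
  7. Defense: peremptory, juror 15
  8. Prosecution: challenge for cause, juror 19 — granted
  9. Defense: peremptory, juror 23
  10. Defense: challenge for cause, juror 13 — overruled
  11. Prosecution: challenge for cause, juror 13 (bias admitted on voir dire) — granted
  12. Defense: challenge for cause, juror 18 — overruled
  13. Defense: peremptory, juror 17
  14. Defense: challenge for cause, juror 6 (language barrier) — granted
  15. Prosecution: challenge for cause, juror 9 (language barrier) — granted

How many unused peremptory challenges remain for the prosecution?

0

Prosecution allotment: 2.
Prosecution peremptories used: #16, #21 — 2 (for-cause on #4, #4, #10, #19, #13, #9 don't count).
Remaining: 2 − 2 = 0.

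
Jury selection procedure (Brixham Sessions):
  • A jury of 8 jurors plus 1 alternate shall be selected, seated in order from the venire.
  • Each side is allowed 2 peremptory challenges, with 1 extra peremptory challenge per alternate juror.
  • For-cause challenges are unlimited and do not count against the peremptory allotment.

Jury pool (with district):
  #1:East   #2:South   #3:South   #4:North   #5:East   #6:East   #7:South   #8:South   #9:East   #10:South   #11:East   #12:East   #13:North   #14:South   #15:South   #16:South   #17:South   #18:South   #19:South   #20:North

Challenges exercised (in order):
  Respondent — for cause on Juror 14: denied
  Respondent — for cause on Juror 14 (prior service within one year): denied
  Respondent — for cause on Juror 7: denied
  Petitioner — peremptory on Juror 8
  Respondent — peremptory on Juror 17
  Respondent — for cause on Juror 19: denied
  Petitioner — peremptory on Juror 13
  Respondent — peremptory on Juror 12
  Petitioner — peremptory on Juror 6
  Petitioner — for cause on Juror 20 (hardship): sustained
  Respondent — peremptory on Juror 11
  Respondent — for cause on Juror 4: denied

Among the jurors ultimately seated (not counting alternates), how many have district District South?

4

Removed: #6, #8, #11, #12, #13, #17, #20.
Seated jurors 1–8: #1, #2, #3, #4, #5, #7, #9, #10 (alternates #14 not counted).
Of those, in District South: #2, #3, #7, #10 → 4.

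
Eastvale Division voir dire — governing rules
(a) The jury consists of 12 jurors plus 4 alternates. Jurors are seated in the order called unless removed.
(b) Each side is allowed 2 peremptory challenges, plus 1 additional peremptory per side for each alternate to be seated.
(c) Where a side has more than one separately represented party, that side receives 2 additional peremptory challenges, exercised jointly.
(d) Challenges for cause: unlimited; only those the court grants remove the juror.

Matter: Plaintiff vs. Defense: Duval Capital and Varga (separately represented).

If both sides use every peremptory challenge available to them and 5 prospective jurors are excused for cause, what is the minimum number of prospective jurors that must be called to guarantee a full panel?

35

Seats to fill: 12 + 4 alternates = 16.
Peremptories — Plaintiff: 2 + 1×4 = 6; Defense: 2 + 1×4 + 2 = 8; total 14.
For-cause removals: 5.
Minimum venire: 16 + 14 + 5 = 35.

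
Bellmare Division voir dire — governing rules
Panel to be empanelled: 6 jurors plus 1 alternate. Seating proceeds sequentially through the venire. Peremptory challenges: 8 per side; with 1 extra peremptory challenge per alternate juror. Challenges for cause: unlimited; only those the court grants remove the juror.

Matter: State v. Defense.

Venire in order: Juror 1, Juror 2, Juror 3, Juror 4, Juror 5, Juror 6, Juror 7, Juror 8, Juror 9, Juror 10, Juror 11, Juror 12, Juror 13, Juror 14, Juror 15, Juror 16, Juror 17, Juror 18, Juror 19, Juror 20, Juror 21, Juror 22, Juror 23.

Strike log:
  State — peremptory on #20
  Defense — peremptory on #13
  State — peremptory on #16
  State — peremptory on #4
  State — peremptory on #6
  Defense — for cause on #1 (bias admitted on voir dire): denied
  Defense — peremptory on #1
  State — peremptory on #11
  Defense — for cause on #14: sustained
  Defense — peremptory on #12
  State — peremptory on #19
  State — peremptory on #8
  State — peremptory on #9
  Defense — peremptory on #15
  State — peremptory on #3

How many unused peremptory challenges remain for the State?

0

State allotment: 8 base + 1 × 1 alternate = 9.
State peremptories used: #20, #16, #4, #6, #11, #19, #8, #9, #3 — 9.
Remaining: 9 − 9 = 0.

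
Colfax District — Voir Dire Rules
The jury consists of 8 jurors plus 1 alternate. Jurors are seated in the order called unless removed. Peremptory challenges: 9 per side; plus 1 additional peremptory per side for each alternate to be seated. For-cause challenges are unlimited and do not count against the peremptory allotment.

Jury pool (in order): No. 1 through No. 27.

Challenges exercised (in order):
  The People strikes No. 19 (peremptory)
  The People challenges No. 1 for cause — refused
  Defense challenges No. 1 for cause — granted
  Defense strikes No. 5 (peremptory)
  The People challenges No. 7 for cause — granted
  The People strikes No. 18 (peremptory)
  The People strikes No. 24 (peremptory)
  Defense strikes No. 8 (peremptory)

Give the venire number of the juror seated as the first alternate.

Removed: #1, #5, #7, #8, #18, #19, #24.
Seating in order: seats 1–8 → #2, #3, #4, #6, #9, #10, #11, #12; alternates → #13.
So alternate 1 is #13.

13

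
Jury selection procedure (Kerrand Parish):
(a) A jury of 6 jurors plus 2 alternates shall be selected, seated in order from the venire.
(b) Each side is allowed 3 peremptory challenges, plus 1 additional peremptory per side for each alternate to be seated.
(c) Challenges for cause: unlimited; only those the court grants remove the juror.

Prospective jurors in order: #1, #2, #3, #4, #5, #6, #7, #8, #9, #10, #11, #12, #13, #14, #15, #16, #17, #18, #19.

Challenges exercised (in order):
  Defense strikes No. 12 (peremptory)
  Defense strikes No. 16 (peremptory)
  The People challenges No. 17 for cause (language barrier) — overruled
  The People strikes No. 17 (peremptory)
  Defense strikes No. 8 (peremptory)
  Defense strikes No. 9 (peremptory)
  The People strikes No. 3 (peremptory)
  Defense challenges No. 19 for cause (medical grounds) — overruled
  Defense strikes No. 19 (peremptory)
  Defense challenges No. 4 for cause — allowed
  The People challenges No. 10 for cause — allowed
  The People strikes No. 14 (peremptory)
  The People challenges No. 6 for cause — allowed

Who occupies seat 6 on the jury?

Removed: #3, #4, #6, #8, #9, #10, #12, #14, #16, #17, #19.
Seating in order: seats 1–6 → #1, #2, #5, #7, #11, #13; alternates → #15, #18.
So seat 6 is #13.

13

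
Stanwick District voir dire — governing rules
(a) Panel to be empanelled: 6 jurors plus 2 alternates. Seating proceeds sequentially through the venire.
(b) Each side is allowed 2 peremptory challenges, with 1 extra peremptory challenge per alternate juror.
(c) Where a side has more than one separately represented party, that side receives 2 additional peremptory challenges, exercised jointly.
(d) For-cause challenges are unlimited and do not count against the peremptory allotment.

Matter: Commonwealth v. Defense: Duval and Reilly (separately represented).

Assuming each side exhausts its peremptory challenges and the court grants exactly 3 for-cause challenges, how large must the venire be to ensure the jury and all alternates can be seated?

21

Seats to fill: 6 + 2 alternates = 8.
Peremptories — Commonwealth: 2 + 1×2 = 4; Defense: 2 + 1×2 + 2 = 6; total 10.
For-cause removals: 3.
Minimum venire: 8 + 10 + 3 = 21.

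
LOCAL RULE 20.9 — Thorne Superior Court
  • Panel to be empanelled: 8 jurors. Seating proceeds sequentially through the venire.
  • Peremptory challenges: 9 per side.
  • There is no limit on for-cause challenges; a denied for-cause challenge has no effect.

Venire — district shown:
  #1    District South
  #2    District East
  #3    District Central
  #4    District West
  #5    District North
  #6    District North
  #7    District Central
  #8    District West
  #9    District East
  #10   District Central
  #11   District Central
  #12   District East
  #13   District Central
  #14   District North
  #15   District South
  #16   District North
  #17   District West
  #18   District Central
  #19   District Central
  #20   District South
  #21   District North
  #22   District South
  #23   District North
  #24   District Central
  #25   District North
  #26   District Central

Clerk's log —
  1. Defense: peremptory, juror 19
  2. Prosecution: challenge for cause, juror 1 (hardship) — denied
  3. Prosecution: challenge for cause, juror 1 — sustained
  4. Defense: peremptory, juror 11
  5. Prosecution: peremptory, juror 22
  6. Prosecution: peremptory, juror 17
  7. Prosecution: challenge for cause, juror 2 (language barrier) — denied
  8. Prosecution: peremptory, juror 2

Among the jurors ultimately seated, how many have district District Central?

Removed: #1, #2, #11, #17, #19, #22.
Seated jurors 1–8: #3, #4, #5, #6, #7, #8, #9, #10.
Of those, in District Central: #3, #7, #10 → 3.

3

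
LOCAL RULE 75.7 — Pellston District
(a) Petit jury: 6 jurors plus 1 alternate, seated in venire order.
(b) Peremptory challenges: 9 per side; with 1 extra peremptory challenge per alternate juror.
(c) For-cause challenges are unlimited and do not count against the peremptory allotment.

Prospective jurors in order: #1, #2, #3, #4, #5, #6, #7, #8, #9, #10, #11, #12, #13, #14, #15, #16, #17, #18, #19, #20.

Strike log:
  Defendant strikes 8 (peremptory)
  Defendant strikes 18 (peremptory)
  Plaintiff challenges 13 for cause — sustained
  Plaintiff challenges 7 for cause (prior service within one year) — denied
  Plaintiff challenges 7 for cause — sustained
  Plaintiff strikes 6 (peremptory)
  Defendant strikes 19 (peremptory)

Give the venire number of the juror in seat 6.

9

Removed: #6, #7, #8, #13, #18, #19.
Filling seats in venire order through position 6: #1, #2, #3, #4, #5, #9.
So seat 6 is #9.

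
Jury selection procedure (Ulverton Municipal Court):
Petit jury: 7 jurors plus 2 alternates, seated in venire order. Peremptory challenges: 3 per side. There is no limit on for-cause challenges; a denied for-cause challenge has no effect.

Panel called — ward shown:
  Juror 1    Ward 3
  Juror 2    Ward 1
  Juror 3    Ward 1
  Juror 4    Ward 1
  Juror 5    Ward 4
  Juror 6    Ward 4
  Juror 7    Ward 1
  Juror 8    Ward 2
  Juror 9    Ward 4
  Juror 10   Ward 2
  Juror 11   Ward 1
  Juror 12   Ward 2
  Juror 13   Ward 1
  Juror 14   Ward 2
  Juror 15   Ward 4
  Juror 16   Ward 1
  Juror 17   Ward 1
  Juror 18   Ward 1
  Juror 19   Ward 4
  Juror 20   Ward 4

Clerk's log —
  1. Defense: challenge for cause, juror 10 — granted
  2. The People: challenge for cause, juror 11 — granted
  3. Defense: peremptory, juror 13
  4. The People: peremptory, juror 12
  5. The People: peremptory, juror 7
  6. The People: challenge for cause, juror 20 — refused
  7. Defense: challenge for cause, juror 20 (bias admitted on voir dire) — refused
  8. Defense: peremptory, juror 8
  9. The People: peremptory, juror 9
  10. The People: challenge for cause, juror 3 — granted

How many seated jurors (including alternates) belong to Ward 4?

3

Removed: #3, #7, #8, #9, #10, #11, #12, #13.
Seated (9 incl. alternates): #1, #2, #4, #5, #6, #14, #15, #16, #17.
Of those, in Ward 4: #5, #6, #15 → 3.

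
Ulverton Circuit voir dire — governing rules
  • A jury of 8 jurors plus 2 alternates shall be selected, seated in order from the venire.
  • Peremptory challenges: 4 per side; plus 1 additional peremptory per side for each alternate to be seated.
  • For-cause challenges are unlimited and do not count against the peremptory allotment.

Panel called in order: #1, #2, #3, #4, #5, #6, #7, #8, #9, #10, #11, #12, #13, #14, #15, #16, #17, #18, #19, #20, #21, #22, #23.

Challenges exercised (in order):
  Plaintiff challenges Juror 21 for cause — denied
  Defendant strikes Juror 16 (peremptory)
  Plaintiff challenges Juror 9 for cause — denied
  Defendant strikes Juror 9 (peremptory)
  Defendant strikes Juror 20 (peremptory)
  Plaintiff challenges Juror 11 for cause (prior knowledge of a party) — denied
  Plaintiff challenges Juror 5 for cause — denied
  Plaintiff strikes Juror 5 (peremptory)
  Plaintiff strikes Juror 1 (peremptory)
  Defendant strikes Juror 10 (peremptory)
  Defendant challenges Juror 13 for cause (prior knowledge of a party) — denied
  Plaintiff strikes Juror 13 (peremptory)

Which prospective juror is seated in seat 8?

Removed: #1, #5, #9, #10, #13, #16, #20. (#11, #21 stay — for-cause denied.)
Seating in order: seats 1–8 → #2, #3, #4, #6, #7, #8, #11, #12; alternates → #14, #15.
So seat 8 is #12.

12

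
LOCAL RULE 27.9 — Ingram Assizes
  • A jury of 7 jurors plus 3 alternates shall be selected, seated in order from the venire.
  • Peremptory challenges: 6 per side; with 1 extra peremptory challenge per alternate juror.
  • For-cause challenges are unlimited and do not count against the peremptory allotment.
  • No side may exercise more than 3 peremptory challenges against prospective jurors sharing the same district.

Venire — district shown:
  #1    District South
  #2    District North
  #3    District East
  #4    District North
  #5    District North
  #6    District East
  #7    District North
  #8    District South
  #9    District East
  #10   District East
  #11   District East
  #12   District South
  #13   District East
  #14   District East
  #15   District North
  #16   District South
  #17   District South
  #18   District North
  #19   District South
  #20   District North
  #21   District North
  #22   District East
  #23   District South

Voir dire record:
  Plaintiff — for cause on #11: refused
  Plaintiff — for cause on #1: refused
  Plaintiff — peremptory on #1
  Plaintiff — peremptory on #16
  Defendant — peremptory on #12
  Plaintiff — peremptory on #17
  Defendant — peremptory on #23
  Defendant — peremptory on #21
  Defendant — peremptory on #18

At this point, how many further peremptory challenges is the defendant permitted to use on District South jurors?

1

Defendant peremptories so far: #12, #23, #21, #18 — 4 of 9 used, 5 left overall.
Against District South: #12, #23 — 2 used; per-district cap 3 leaves 1.
Binding limit: min(5, 1) = 1.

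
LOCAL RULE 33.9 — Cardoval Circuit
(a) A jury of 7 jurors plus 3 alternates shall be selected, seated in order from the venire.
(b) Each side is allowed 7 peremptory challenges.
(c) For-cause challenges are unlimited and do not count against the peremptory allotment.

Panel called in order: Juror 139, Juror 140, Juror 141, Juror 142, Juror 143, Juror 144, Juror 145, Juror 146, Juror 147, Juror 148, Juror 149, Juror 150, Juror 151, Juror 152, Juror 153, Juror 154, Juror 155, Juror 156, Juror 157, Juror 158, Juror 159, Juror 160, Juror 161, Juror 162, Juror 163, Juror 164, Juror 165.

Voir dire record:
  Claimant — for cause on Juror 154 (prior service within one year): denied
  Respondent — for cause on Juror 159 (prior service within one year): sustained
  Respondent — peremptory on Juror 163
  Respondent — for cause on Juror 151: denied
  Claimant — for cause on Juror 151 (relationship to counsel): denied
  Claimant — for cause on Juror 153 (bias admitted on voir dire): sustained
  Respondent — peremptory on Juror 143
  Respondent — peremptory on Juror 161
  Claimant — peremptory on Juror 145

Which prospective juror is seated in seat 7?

Removed: #143, #145, #153, #159, #161, #163. (#151, #154 stay — for-cause denied.)
Seating in order: seats 1–7 → #139, #140, #141, #142, #144, #146, #147; alternates → #148, #149, #150.
So seat 7 is #147.

147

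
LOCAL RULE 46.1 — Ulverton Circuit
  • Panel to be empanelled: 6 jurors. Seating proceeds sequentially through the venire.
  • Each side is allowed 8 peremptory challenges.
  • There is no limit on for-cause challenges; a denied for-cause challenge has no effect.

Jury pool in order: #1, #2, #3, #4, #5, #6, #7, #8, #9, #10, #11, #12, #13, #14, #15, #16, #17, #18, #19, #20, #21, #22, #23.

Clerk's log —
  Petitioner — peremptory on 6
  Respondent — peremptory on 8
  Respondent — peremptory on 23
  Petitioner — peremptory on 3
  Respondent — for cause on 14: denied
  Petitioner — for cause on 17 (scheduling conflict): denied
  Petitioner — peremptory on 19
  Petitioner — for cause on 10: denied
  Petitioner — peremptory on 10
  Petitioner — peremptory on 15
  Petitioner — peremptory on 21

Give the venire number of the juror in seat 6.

Removed: #3, #6, #8, #10, #15, #19, #21, #23. (#14, #17 stay — for-cause denied.)
Seating in order: seats 1–6 → #1, #2, #4, #5, #7, #9.
So seat 6 is #9.

9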